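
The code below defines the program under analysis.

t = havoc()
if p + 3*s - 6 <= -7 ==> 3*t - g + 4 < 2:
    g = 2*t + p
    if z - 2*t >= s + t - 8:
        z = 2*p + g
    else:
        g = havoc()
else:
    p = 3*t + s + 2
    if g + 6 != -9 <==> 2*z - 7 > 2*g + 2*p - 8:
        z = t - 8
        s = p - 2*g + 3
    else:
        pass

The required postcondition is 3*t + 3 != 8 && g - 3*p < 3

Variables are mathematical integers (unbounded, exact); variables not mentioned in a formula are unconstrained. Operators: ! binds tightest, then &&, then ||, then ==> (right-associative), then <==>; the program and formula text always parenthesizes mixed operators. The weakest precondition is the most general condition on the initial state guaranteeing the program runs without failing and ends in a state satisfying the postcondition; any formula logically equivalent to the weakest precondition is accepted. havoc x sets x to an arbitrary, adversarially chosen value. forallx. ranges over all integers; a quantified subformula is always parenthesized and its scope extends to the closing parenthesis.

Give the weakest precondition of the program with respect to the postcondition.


Working backward. After the program, the postcondition 3*t + 3 != 8 && g - 3*p < 3 must hold; in canonical form it is 3*t != 5 && g < 3*p + 3.
Then branch requires (z >= s + 3*t - 8 ==> (3*t != 5 && 2*t < 2*p + 3)) && ((!(z >= s + 3*t - 8)) ==> (forall g_1. (3*t != 5 && g_1 < 3*p + 3))); else branch requires ((g != -15 <==> 2*z > 2*g + 2*s + 6*t + 3) ==> (3*t != 5 && g < 3*s + 9*t + 9)) && ((!(g != -15 <==> 2*z > 2*g + 2*s + 6*t + 3)) ==> (3*t != 5 && g < 3*s + 9*t + 9)).
Before the if: ((p + 3*s <= -1 ==> 3*t < g - 2) ==> ((z >= s + 3*t - 8 ==> (3*t != 5 && 2*t < 2*p + 3)) && ((!(z >= s + 3*t - 8)) ==> (forall g_1. (3*t != 5 && g_1 < 3*p + 3))))) && ((!(p + 3*s <= -1 ==> 3*t < g - 2)) ==> (((g != -15 <==> 2*z > 2*g + 2*s + 6*t + 3) ==> (3*t != 5 && g < 3*s + 9*t + 9)) && ((!(g != -15 <==> 2*z > 2*g + 2*s + 6*t + 3)) ==> (3*t != 5 && g < 3*s + 9*t + 9))))
Before havoc t: forall t_1. (((p + 3*s <= -1 ==> 3*t_1 < g - 2) ==> ((z >= s + 3*t_1 - 8 ==> (3*t_1 != 5 && 2*t_1 < 2*p + 3)) && ((!(z >= s + 3*t_1 - 8)) ==> (forall g_1. (3*t_1 != 5 && g_1 < 3*p + 3))))) && ((!(p + 3*s <= -1 ==> 3*t_1 < g - 2)) ==> (((g != -15 <==> 2*z > 2*g + 2*s + 6*t_1 + 3) ==> (3*t_1 != 5 && g < 3*s + 9*t_1 + 9)) && ((!(g != -15 <==> 2*z > 2*g + 2*s + 6*t_1 + 3)) ==> (3*t_1 != 5 && g < 3*s + 9*t_1 + 9)))))
Answer: WP = forall t_1. (((p + 3*s <= -1 ==> 3*t_1 < g - 2) ==> ((z >= s + 3*t_1 - 8 ==> (3*t_1 != 5 && 2*t_1 < 2*p + 3)) && ((!(z >= s + 3*t_1 - 8)) ==> (forall g_1. (3*t_1 != 5 && g_1 < 3*p + 3))))) && ((!(p + 3*s <= -1 ==> 3*t_1 < g - 2)) ==> (((g != -15 <==> 2*z > 2*g + 2*s + 6*t_1 + 3) ==> (3*t_1 != 5 && g < 3*s + 9*t_1 + 9)) && ((!(g != -15 <==> 2*z > 2*g + 2*s + 6*t_1 + 3)) ==> (3*t_1 != 5 && g < 3*s + 9*t_1 + 9)))))


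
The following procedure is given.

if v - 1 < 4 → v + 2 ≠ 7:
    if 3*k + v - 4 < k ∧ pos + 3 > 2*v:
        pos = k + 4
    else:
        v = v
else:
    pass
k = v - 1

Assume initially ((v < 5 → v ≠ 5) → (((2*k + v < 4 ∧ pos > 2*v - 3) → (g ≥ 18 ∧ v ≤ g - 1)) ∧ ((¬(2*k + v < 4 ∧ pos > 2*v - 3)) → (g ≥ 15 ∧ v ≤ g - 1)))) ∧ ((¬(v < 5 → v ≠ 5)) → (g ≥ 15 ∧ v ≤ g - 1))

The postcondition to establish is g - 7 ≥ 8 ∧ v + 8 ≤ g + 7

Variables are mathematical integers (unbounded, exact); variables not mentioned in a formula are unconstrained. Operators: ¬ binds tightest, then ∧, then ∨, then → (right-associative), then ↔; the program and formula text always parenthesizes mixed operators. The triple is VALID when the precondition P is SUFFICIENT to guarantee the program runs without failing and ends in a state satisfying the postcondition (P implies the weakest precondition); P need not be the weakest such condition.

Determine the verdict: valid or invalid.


Working backward. After the program, the postcondition g - 7 ≥ 8 ∧ v + 8 ≤ g + 7 must hold; in canonical form it is g ≥ 15 ∧ v ≤ g - 1.
Before k := v - 1: g ≥ 15 ∧ v ≤ g - 1
Then branch requires ((2*k + v < 4 ∧ pos > 2*v - 3) → (g ≥ 15 ∧ v ≤ g - 1)) ∧ ((¬(2*k + v < 4 ∧ pos > 2*v - 3)) → (g ≥ 15 ∧ v ≤ g - 1)); else branch requires g ≥ 15 ∧ v ≤ g - 1.
Before the if: ((v < 5 → v ≠ 5) → (((2*k + v < 4 ∧ pos > 2*v - 3) → (g ≥ 15 ∧ v ≤ g - 1)) ∧ ((¬(2*k + v < 4 ∧ pos > 2*v - 3)) → (g ≥ 15 ∧ v ≤ g - 1)))) ∧ ((¬(v < 5 → v ≠ 5)) → (g ≥ 15 ∧ v ≤ g - 1))
The weakest precondition is ((v < 5 → v ≠ 5) → (((2*k + v < 4 ∧ pos > 2*v - 3) → (g ≥ 15 ∧ v ≤ g - 1)) ∧ ((¬(2*k + v < 4 ∧ pos > 2*v - 3)) → (g ≥ 15 ∧ v ≤ g - 1)))) ∧ ((¬(v < 5 → v ≠ 5)) → (g ≥ 15 ∧ v ≤ g - 1)).
Check whether ((v < 5 → v ≠ 5) → (((2*k + v < 4 ∧ pos > 2*v - 3) → (g ≥ 18 ∧ v ≤ g - 1)) ∧ ((¬(2*k + v < 4 ∧ pos > 2*v - 3)) → (g ≥ 15 ∧ v ≤ g - 1)))) ∧ ((¬(v < 5 → v ≠ 5)) → (g ≥ 15 ∧ v ≤ g - 1)) implies it.
Every state satisfying the precondition satisfies the weakest precondition: the implication holds.
Answer: valid


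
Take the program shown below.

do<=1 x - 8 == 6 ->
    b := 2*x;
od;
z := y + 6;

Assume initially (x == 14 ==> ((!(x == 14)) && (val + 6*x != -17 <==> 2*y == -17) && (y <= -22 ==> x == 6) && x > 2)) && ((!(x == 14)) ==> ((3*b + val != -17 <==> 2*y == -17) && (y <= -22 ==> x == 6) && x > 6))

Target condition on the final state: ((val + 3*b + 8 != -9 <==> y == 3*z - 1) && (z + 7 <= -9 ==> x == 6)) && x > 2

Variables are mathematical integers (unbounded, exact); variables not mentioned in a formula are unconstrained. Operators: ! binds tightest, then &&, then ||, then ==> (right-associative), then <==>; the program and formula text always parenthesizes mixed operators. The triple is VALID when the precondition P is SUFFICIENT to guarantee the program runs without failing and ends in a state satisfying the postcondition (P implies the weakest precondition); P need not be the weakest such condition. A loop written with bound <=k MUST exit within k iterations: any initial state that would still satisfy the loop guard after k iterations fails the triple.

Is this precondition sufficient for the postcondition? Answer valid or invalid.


Working backward. After the program, the postcondition ((val + 3*b + 8 != -9 <==> y == 3*z - 1) && (z + 7 <= -9 ==> x == 6)) && x > 2 must hold; in canonical form it is (3*b + val != -17 <==> y == 3*z - 1) && (z <= -16 ==> x == 6) && x > 2.
Before z := y + 6: (3*b + val != -17 <==> 2*y == -17) && (y <= -22 ==> x == 6) && x > 2
Before the loop (bound <=1), unroll the exhaustion recursion (WP_0 = exit-now case; WP_j = one more guarded iteration, up to j = 1):
  WP_0: (!(x == 14)) && (3*b + val != -17 <==> 2*y == -17) && (y <= -22 ==> x == 6) && x > 2
  WP_1: (x == 14 ==> ((!(x == 14)) && (val + 6*x != -17 <==> 2*y == -17) && (y <= -22 ==> x == 6) && x > 2)) && ((!(x == 14)) ==> ((3*b + val != -17 <==> 2*y == -17) && (y <= -22 ==> x == 6) && x > 2))
So before the loop: (x == 14 ==> ((!(x == 14)) && (val + 6*x != -17 <==> 2*y == -17) && (y <= -22 ==> x == 6) && x > 2)) && ((!(x == 14)) ==> ((3*b + val != -17 <==> 2*y == -17) && (y <= -22 ==> x == 6) && x > 2))
The weakest precondition is (x == 14 ==> ((!(x == 14)) && (val + 6*x != -17 <==> 2*y == -17) && (y <= -22 ==> x == 6) && x > 2)) && ((!(x == 14)) ==> ((3*b + val != -17 <==> 2*y == -17) && (y <= -22 ==> x == 6) && x > 2)).
Check whether (x == 14 ==> ((!(x == 14)) && (val + 6*x != -17 <==> 2*y == -17) && (y <= -22 ==> x == 6) && x > 2)) && ((!(x == 14)) ==> ((3*b + val != -17 <==> 2*y == -17) && (y <= -22 ==> x == 6) && x > 6)) implies it.
Every state satisfying the precondition satisfies the weakest precondition: the implication holds.
Answer: valid


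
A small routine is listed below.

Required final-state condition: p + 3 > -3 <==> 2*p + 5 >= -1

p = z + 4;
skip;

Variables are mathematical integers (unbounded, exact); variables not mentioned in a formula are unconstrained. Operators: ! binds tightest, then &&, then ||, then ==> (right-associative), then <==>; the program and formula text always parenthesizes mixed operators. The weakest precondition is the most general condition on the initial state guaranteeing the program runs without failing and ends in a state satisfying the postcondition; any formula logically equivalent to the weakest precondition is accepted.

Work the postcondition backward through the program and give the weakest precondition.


Working backward. After the program, the postcondition p + 3 > -3 <==> 2*p + 5 >= -1 must hold; in canonical form it is p > -6 <==> 2*p >= -6.
Before skip: p > -6 <==> 2*p >= -6
Before p := z + 4: z > -10 <==> 2*z >= -14
Answer: WP = z > -10 <==> 2*z >= -14


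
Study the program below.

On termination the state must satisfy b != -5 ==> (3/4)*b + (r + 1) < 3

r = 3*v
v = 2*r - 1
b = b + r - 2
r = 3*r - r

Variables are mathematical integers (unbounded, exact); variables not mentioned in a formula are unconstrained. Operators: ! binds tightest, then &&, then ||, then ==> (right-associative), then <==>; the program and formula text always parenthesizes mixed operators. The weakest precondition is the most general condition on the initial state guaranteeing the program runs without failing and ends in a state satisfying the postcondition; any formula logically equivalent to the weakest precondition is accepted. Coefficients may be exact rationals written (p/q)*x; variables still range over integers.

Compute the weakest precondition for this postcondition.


Working backward. After the program, the postcondition b != -5 ==> (3/4)*b + (r + 1) < 3 must hold; in canonical form it is b != -5 ==> (3/4)*b + r < 2.
Before r := 3*r - r: b != -5 ==> (3/4)*b + 2*r < 2
Before b := b + r - 2: b + r != -3 ==> (3/4)*b + (11/4)*r < 7/2
Before v := 2*r - 1: b + r != -3 ==> (3/4)*b + (11/4)*r < 7/2
Before r := 3*v: b + 3*v != -3 ==> (3/4)*b + (33/4)*v < 7/2
Answer: WP = b + 3*v != -3 ==> (3/4)*b + (33/4)*v < 7/2


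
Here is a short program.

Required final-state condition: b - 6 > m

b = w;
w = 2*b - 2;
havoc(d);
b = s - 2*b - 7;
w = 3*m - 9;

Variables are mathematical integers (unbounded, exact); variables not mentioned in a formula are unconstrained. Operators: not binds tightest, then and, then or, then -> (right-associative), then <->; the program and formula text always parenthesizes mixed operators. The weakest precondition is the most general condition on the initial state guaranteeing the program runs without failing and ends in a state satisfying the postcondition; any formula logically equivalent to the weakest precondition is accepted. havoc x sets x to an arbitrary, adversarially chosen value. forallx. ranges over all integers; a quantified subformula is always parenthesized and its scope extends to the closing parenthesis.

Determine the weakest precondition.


Working backward. After the program, the postcondition b - 6 > m must hold; in canonical form it is b > m + 6.
Before w := 3*m - 9: b > m + 6
Before b := s - 2*b - 7: s > 2*b + m + 13
Before havoc d: s > 2*b + m + 13
Before w := 2*b - 2: s > 2*b + m + 13
Before b := w: s > m + 2*w + 13
Answer: WP = s > m + 2*w + 13


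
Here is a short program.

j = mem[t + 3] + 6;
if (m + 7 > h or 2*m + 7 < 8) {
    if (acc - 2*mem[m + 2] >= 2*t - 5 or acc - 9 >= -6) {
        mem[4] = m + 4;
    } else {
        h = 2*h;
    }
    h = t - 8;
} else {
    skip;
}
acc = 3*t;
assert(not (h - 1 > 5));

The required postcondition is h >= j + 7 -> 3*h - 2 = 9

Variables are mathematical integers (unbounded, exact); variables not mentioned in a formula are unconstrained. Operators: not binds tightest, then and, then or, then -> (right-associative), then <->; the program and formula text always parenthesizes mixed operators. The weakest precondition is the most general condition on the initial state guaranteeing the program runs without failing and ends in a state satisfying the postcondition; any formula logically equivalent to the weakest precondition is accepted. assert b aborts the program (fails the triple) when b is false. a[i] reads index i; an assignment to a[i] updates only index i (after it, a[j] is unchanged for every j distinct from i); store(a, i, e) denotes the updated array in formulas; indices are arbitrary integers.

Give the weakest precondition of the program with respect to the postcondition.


Working backward. After the program, the postcondition h >= j + 7 -> 3*h - 2 = 9 must hold; in canonical form it is h >= j + 7 -> 3*h = 11.
Before assert not (h - 1 > 5): (not (h > 6)) and (h >= j + 7 -> 3*h = 11)
Before acc := 3*t: (not (h > 6)) and (h >= j + 7 -> 3*h = 11)
Then branch requires ((acc >= 2*mem[m + 2] + 2*t - 5 or acc >= 3) -> ((not (t > 14)) and (t >= j + 15 -> 3*t = 35))) and ((not (acc >= 2*mem[m + 2] + 2*t - 5 or acc >= 3)) -> ((not (t > 14)) and (t >= j + 15 -> 3*t = 35))); else branch requires (not (h > 6)) and (h >= j + 7 -> 3*h = 11).
Before the if: ((m > h - 7 or 2*m < 1) -> (((acc >= 2*mem[m + 2] + 2*t - 5 or acc >= 3) -> ((not (t > 14)) and (t >= j + 15 -> 3*t = 35))) and ((not (acc >= 2*mem[m + 2] + 2*t - 5 or acc >= 3)) -> ((not (t > 14)) and (t >= j + 15 -> 3*t = 35))))) and ((not (m > h - 7 or 2*m < 1)) -> ((not (h > 6)) and (h >= j + 7 -> 3*h = 11)))
Before j := mem[t + 3] + 6: ((m > h - 7 or 2*m < 1) -> (((acc >= 2*mem[m + 2] + 2*t - 5 or acc >= 3) -> ((not (t > 14)) and (t >= mem[t + 3] + 21 -> 3*t = 35))) and ((not (acc >= 2*mem[m + 2] + 2*t - 5 or acc >= 3)) -> ((not (t > 14)) and (t >= mem[t + 3] + 21 -> 3*t = 35))))) and ((not (m > h - 7 or 2*m < 1)) -> ((not (h > 6)) and (h >= mem[t + 3] + 13 -> 3*h = 11)))
Answer: WP = ((m > h - 7 or 2*m < 1) -> (((acc >= 2*mem[m + 2] + 2*t - 5 or acc >= 3) -> ((not (t > 14)) and (t >= mem[t + 3] + 21 -> 3*t = 35))) and ((not (acc >= 2*mem[m + 2] + 2*t - 5 or acc >= 3)) -> ((not (t > 14)) and (t >= mem[t + 3] + 21 -> 3*t = 35))))) and ((not (m > h - 7 or 2*m < 1)) -> ((not (h > 6)) and (h >= mem[t + 3] + 13 -> 3*h = 11)))


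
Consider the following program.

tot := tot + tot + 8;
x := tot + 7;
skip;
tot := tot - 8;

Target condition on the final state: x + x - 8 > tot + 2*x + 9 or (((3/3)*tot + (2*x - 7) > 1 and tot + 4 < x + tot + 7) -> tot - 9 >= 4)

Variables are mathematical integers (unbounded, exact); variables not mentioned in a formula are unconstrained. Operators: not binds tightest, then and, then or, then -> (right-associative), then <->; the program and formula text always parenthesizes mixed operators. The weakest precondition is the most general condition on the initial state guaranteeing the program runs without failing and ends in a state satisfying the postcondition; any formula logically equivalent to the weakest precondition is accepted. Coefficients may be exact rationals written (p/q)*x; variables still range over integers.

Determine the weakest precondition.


Working backward. After the program, the postcondition x + x - 8 > tot + 2*x + 9 or (((3/3)*tot + (2*x - 7) > 1 and tot + 4 < x + tot + 7) -> tot - 9 >= 4) must hold; in canonical form it is tot < -17 or ((tot + 2*x > 8 and x > -3) -> tot >= 13).
Before tot := tot - 8: tot < -9 or ((tot + 2*x > 16 and x > -3) -> tot >= 21)
Before skip: tot < -9 or ((tot + 2*x > 16 and x > -3) -> tot >= 21)
Before x := tot + 7: tot < -9 or ((3*tot > 2 and tot > -10) -> tot >= 21)
Before tot := tot + tot + 8: 2*tot < -17 or ((6*tot > -22 and 2*tot > -18) -> 2*tot >= 13)
Answer: WP = 2*tot < -17 or ((6*tot > -22 and 2*tot > -18) -> 2*tot >= 13)


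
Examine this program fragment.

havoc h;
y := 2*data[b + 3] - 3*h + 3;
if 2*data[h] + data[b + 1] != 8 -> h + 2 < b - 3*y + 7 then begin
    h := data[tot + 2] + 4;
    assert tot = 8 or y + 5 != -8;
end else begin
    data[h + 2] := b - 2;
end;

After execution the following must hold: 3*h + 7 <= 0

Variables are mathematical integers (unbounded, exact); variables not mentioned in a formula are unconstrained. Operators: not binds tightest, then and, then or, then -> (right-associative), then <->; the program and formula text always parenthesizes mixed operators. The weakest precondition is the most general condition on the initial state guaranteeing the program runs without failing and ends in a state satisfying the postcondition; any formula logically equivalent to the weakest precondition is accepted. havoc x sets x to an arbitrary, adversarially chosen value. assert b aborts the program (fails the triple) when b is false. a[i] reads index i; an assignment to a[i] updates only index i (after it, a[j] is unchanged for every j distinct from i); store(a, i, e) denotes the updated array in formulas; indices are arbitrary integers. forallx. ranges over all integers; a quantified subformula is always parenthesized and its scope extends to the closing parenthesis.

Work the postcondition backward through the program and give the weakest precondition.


Working backward. After the program, the postcondition 3*h + 7 <= 0 must hold; in canonical form it is 3*h <= -7.
Then branch requires (tot = 8 or y != -13) and 3*data[tot + 2] <= -19; else branch requires 3*h <= -7.
Before the if: ((data[b + 1] + 2*data[h] != 8 -> h + 3*y < b + 5) -> ((tot = 8 or y != -13) and 3*data[tot + 2] <= -19)) and ((not (data[b + 1] + 2*data[h] != 8 -> h + 3*y < b + 5)) -> 3*h <= -7)
Before y := 2*data[b + 3] - 3*h + 3: ((data[b + 1] + 2*data[h] != 8 -> 6*data[b + 3] < b + 8*h - 4) -> ((tot = 8 or 2*data[b + 3] != 3*h - 16) and 3*data[tot + 2] <= -19)) and ((not (data[b + 1] + 2*data[h] != 8 -> 6*data[b + 3] < b + 8*h - 4)) -> 3*h <= -7)
Before havoc h: forall h_1. (((data[b + 1] + 2*data[h_1] != 8 -> 6*data[b + 3] < b + 8*h_1 - 4) -> ((tot = 8 or 2*data[b + 3] != 3*h_1 - 16) and 3*data[tot + 2] <= -19)) and ((not (data[b + 1] + 2*data[h_1] != 8 -> 6*data[b + 3] < b + 8*h_1 - 4)) -> 3*h_1 <= -7))
Answer: WP = forall h_1. (((data[b + 1] + 2*data[h_1] != 8 -> 6*data[b + 3] < b + 8*h_1 - 4) -> ((tot = 8 or 2*data[b + 3] != 3*h_1 - 16) and 3*data[tot + 2] <= -19)) and ((not (data[b + 1] + 2*data[h_1] != 8 -> 6*data[b + 3] < b + 8*h_1 - 4)) -> 3*h_1 <= -7))


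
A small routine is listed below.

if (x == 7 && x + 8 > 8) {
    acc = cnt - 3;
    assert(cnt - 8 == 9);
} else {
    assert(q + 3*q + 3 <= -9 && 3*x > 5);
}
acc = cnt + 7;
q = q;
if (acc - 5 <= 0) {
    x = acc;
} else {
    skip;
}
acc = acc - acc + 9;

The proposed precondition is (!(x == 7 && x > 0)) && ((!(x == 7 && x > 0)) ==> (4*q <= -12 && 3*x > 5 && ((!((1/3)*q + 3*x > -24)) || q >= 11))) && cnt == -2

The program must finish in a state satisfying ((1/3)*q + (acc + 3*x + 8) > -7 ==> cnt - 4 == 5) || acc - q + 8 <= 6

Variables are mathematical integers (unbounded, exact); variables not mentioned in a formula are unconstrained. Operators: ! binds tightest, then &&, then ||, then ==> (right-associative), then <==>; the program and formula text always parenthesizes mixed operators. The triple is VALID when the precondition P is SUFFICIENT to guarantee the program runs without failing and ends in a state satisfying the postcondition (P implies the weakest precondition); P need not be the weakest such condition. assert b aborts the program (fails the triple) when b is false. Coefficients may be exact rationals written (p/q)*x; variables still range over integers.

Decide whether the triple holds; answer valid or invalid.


Working backward. After the program, the postcondition ((1/3)*q + (acc + 3*x + 8) > -7 ==> cnt - 4 == 5) || acc - q + 8 <= 6 must hold; in canonical form it is (acc + (1/3)*q + 3*x > -15 ==> cnt == 9) || acc <= q - 2.
Before acc := acc - acc + 9: ((1/3)*q + 3*x > -24 ==> cnt == 9) || q >= 11
Then branch requires (3*acc + (1/3)*q > -24 ==> cnt == 9) || q >= 11; else branch requires ((1/3)*q + 3*x > -24 ==> cnt == 9) || q >= 11.
Before the if: (acc <= 5 ==> ((3*acc + (1/3)*q > -24 ==> cnt == 9) || q >= 11)) && ((!(acc <= 5)) ==> (((1/3)*q + 3*x > -24 ==> cnt == 9) || q >= 11))
Before q := q: (acc <= 5 ==> ((3*acc + (1/3)*q > -24 ==> cnt == 9) || q >= 11)) && ((!(acc <= 5)) ==> (((1/3)*q + 3*x > -24 ==> cnt == 9) || q >= 11))
Before acc := cnt + 7: (cnt <= -2 ==> ((3*cnt + (1/3)*q > -45 ==> cnt == 9) || q >= 11)) && ((!(cnt <= -2)) ==> (((1/3)*q + 3*x > -24 ==> cnt == 9) || q >= 11))
Then branch requires cnt == 17 && (cnt <= -2 ==> ((3*cnt + (1/3)*q > -45 ==> cnt == 9) || q >= 11)) && ((!(cnt <= -2)) ==> (((1/3)*q + 3*x > -24 ==> cnt == 9) || q >= 11)); else branch requires 4*q <= -12 && 3*x > 5 && (cnt <= -2 ==> ((3*cnt + (1/3)*q > -45 ==> cnt == 9) || q >= 11)) && ((!(cnt <= -2)) ==> (((1/3)*q + 3*x > -24 ==> cnt == 9) || q >= 11)).
Before the if: ((x == 7 && x > 0) ==> (cnt == 17 && (cnt <= -2 ==> ((3*cnt + (1/3)*q > -45 ==> cnt == 9) || q >= 11)) && ((!(cnt <= -2)) ==> (((1/3)*q + 3*x > -24 ==> cnt == 9) || q >= 11)))) && ((!(x == 7 && x > 0)) ==> (4*q <= -12 && 3*x > 5 && (cnt <= -2 ==> ((3*cnt + (1/3)*q > -45 ==> cnt == 9) || q >= 11)) && ((!(cnt <= -2)) ==> (((1/3)*q + 3*x > -24 ==> cnt == 9) || q >= 11))))
The weakest precondition is ((x == 7 && x > 0) ==> (cnt == 17 && (cnt <= -2 ==> ((3*cnt + (1/3)*q > -45 ==> cnt == 9) || q >= 11)) && ((!(cnt <= -2)) ==> (((1/3)*q + 3*x > -24 ==> cnt == 9) || q >= 11)))) && ((!(x == 7 && x > 0)) ==> (4*q <= -12 && 3*x > 5 && (cnt <= -2 ==> ((3*cnt + (1/3)*q > -45 ==> cnt == 9) || q >= 11)) && ((!(cnt <= -2)) ==> (((1/3)*q + 3*x > -24 ==> cnt == 9) || q >= 11)))).
Check whether (!(x == 7 && x > 0)) && ((!(x == 7 && x > 0)) ==> (4*q <= -12 && 3*x > 5 && ((!((1/3)*q + 3*x > -24)) || q >= 11))) && cnt == -2 implies it.
Countermodel: at the initial state cnt = -2, q = -90, x = 2, the precondition holds but the weakest precondition fails.
Answer: invalid


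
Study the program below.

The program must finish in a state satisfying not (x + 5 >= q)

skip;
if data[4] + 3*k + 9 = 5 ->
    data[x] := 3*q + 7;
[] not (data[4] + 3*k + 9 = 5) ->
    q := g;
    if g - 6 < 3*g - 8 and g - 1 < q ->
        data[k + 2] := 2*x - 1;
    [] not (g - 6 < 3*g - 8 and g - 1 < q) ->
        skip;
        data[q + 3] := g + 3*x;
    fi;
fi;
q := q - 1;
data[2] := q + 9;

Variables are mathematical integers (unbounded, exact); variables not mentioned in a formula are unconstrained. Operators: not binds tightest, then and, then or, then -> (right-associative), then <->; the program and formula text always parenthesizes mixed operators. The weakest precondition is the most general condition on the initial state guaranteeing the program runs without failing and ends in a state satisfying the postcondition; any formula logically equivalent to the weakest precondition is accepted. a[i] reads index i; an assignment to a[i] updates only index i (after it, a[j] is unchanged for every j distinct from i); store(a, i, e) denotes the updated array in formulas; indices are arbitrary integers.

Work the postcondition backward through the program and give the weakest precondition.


Working backward. After the program, the postcondition not (x + 5 >= q) must hold; in canonical form it is not (x >= q - 5).
Before data[2] := q + 9: not (x >= q - 5)
Before q := q - 1: not (x >= q - 6)
Then branch requires not (x >= q - 6); else branch requires (2*g > 2 -> (not (x >= g - 6))) and ((not (2*g > 2)) -> (not (x >= g - 6))).
Before the if: (data[4] + 3*k = -4 -> (not (x >= q - 6))) and ((not (data[4] + 3*k = -4)) -> ((2*g > 2 -> (not (x >= g - 6))) and ((not (2*g > 2)) -> (not (x >= g - 6)))))
Before skip: (data[4] + 3*k = -4 -> (not (x >= q - 6))) and ((not (data[4] + 3*k = -4)) -> ((2*g > 2 -> (not (x >= g - 6))) and ((not (2*g > 2)) -> (not (x >= g - 6)))))
Answer: WP = (data[4] + 3*k = -4 -> (not (x >= q - 6))) and ((not (data[4] + 3*k = -4)) -> ((2*g > 2 -> (not (x >= g - 6))) and ((not (2*g > 2)) -> (not (x >= g - 6)))))


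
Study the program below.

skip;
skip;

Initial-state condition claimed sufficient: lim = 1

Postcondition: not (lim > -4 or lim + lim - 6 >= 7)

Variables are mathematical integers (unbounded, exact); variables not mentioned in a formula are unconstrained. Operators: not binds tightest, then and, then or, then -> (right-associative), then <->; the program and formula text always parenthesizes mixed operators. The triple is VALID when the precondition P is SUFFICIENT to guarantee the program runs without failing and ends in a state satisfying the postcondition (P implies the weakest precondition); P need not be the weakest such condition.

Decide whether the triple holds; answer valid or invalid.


Working backward. After the program, the postcondition not (lim > -4 or lim + lim - 6 >= 7) must hold; in canonical form it is not (lim > -4 or 2*lim >= 13).
Before skip: not (lim > -4 or 2*lim >= 13)
Before skip: not (lim > -4 or 2*lim >= 13)
The weakest precondition is not (lim > -4 or 2*lim >= 13).
Check whether lim = 1 implies it.
Countermodel: at the initial state lim = 1, the precondition holds but the weakest precondition fails.
Answer: invalid


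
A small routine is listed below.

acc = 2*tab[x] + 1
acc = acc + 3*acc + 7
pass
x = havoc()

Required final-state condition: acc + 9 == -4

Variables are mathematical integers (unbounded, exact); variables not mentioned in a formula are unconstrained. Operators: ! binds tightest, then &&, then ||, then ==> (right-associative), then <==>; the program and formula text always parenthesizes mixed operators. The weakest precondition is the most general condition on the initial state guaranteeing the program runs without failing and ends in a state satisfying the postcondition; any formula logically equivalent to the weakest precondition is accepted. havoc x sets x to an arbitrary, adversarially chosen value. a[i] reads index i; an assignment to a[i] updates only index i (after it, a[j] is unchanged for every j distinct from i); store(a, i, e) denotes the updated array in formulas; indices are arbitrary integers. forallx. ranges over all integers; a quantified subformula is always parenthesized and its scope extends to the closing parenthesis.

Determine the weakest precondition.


Working backward. After the program, the postcondition acc + 9 == -4 must hold; in canonical form it is acc == -13.
Before havoc x: acc == -13
Before skip: acc == -13
Before acc := acc + 3*acc + 7: 4*acc == -20
Before acc := 2*tab[x] + 1: 8*tab[x] == -24
Answer: WP = 8*tab[x] == -24


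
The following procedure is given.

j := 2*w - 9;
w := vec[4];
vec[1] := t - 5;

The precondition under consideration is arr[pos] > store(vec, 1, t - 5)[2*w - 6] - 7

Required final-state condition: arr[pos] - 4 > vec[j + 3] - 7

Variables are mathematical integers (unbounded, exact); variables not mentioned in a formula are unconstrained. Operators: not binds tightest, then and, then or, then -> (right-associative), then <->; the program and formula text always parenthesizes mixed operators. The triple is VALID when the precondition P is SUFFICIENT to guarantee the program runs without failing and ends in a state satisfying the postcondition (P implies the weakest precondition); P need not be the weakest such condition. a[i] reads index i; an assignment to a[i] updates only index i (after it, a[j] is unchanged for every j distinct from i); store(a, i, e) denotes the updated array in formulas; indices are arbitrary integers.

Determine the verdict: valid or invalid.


Working backward. After the program, the postcondition arr[pos] - 4 > vec[j + 3] - 7 must hold; in canonical form it is arr[pos] > vec[j + 3] - 3.
Before vec[1] := t - 5: arr[pos] > store(vec, 1, t - 5)[j + 3] - 3
Before w := vec[4]: arr[pos] > store(vec, 1, t - 5)[j + 3] - 3
Before j := 2*w - 9: arr[pos] > store(vec, 1, t - 5)[2*w - 6] - 3
The weakest precondition is arr[pos] > store(vec, 1, t - 5)[2*w - 6] - 3.
Check whether arr[pos] > store(vec, 1, t - 5)[2*w - 6] - 7 implies it.
Countermodel: at the initial state arr = {[-6] = -3, [0] = -3, [1] = -3, elsewhere -3}, pos = 0, t = 5, vec = {[-6] = 0, [0] = 0, [1] = 0, elsewhere 0}, w = 0, the precondition holds but the weakest precondition fails.
Answer: invalid


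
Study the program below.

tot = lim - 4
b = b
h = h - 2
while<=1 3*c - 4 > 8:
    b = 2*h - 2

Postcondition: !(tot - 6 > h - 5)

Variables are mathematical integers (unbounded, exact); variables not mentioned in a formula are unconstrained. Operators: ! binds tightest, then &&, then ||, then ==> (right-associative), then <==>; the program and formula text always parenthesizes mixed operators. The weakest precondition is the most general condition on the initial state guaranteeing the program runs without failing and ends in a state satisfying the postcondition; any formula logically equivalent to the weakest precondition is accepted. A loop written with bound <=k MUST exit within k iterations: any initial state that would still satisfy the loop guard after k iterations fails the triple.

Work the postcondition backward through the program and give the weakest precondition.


Working backward. After the program, the postcondition !(tot - 6 > h - 5) must hold; in canonical form it is !(tot > h + 1).
Before the loop (bound <=1), unroll the exhaustion recursion (WP_0 = exit-now case; WP_j = one more guarded iteration, up to j = 1):
  WP_0: (!(3*c > 12)) && (!(tot > h + 1))
  WP_1: (3*c > 12 ==> ((!(3*c > 12)) && (!(tot > h + 1)))) && ((!(3*c > 12)) ==> (!(tot > h + 1)))
So before the loop: (3*c > 12 ==> ((!(3*c > 12)) && (!(tot > h + 1)))) && ((!(3*c > 12)) ==> (!(tot > h + 1)))
Before h := h - 2: (3*c > 12 ==> ((!(3*c > 12)) && (!(tot > h - 1)))) && ((!(3*c > 12)) ==> (!(tot > h - 1)))
Before b := b: (3*c > 12 ==> ((!(3*c > 12)) && (!(tot > h - 1)))) && ((!(3*c > 12)) ==> (!(tot > h - 1)))
Before tot := lim - 4: (3*c > 12 ==> ((!(3*c > 12)) && (!(lim > h + 3)))) && ((!(3*c > 12)) ==> (!(lim > h + 3)))
Answer: WP = (3*c > 12 ==> ((!(3*c > 12)) && (!(lim > h + 3)))) && ((!(3*c > 12)) ==> (!(lim > h + 3)))


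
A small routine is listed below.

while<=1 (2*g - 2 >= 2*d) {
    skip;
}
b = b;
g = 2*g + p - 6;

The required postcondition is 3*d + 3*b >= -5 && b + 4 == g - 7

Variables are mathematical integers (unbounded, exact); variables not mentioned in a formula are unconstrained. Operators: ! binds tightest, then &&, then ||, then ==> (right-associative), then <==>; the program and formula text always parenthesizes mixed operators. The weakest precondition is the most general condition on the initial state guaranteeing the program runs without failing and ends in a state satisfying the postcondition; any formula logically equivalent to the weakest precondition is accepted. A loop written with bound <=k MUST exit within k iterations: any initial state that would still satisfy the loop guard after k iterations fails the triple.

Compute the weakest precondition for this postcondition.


Working backward. After the program, the postcondition 3*d + 3*b >= -5 && b + 4 == g - 7 must hold; in canonical form it is 3*b + 3*d >= -5 && b == g - 11.
Before g := 2*g + p - 6: 3*b + 3*d >= -5 && b == 2*g + p - 17
Before b := b: 3*b + 3*d >= -5 && b == 2*g + p - 17
Before the loop (bound <=1), unroll the exhaustion recursion (WP_0 = exit-now case; WP_j = one more guarded iteration, up to j = 1):
  WP_0: (!(2*g >= 2*d + 2)) && 3*b + 3*d >= -5 && b == 2*g + p - 17
  WP_1: (2*g >= 2*d + 2 ==> ((!(2*g >= 2*d + 2)) && 3*b + 3*d >= -5 && b == 2*g + p - 17)) && ((!(2*g >= 2*d + 2)) ==> (3*b + 3*d >= -5 && b == 2*g + p - 17))
So before the loop: (2*g >= 2*d + 2 ==> ((!(2*g >= 2*d + 2)) && 3*b + 3*d >= -5 && b == 2*g + p - 17)) && ((!(2*g >= 2*d + 2)) ==> (3*b + 3*d >= -5 && b == 2*g + p - 17))
Answer: WP = (2*g >= 2*d + 2 ==> ((!(2*g >= 2*d + 2)) && 3*b + 3*d >= -5 && b == 2*g + p - 17)) && ((!(2*g >= 2*d + 2)) ==> (3*b + 3*d >= -5 && b == 2*g + p - 17))


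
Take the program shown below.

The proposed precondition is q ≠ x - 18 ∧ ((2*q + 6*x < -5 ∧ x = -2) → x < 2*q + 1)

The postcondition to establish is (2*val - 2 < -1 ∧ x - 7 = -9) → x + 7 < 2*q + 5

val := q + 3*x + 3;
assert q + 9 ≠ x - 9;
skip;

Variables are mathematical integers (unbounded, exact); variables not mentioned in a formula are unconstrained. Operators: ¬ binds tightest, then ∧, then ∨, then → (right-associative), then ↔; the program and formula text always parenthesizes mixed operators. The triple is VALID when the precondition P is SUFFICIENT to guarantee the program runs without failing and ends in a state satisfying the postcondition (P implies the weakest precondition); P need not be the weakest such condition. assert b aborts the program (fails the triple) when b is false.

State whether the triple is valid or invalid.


Working backward. After the program, the postcondition (2*val - 2 < -1 ∧ x - 7 = -9) → x + 7 < 2*q + 5 must hold; in canonical form it is (2*val < 1 ∧ x = -2) → x < 2*q - 2.
Before skip: (2*val < 1 ∧ x = -2) → x < 2*q - 2
Before assert q + 9 ≠ x - 9: q ≠ x - 18 ∧ ((2*val < 1 ∧ x = -2) → x < 2*q - 2)
Before val := q + 3*x + 3: q ≠ x - 18 ∧ ((2*q + 6*x < -5 ∧ x = -2) → x < 2*q - 2)
The weakest precondition is q ≠ x - 18 ∧ ((2*q + 6*x < -5 ∧ x = -2) → x < 2*q - 2).
Check whether q ≠ x - 18 ∧ ((2*q + 6*x < -5 ∧ x = -2) → x < 2*q + 1) implies it.
Countermodel: at the initial state q = -1, x = -2, the precondition holds but the weakest precondition fails.
Answer: invalid


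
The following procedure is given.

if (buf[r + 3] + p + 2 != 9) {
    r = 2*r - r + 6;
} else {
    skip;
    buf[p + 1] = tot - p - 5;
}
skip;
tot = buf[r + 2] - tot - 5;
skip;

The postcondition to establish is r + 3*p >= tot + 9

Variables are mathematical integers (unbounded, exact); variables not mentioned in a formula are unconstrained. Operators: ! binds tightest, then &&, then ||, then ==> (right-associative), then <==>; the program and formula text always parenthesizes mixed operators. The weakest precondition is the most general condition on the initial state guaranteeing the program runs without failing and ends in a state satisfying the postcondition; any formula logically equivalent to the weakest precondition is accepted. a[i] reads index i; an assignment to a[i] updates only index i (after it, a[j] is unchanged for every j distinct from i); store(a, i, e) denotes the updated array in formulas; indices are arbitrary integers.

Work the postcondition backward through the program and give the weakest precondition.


Working backward. After the program, the postcondition r + 3*p >= tot + 9 must hold; in canonical form it is 3*p + r >= tot + 9.
Before skip: 3*p + r >= tot + 9
Before tot := buf[r + 2] - tot - 5: 3*p + r + tot >= buf[r + 2] + 4
Before skip: 3*p + r + tot >= buf[r + 2] + 4
Then branch requires 3*p + r + tot >= buf[r + 8] - 2; else branch requires 3*p + r + tot >= store(buf, p + 1, -p + tot - 5)[r + 2] + 4.
Before the if: (buf[r + 3] + p != 7 ==> 3*p + r + tot >= buf[r + 8] - 2) && ((!(buf[r + 3] + p != 7)) ==> 3*p + r + tot >= store(buf, p + 1, -p + tot - 5)[r + 2] + 4)
Answer: WP = (buf[r + 3] + p != 7 ==> 3*p + r + tot >= buf[r + 8] - 2) && ((!(buf[r + 3] + p != 7)) ==> 3*p + r + tot >= store(buf, p + 1, -p + tot - 5)[r + 2] + 4)


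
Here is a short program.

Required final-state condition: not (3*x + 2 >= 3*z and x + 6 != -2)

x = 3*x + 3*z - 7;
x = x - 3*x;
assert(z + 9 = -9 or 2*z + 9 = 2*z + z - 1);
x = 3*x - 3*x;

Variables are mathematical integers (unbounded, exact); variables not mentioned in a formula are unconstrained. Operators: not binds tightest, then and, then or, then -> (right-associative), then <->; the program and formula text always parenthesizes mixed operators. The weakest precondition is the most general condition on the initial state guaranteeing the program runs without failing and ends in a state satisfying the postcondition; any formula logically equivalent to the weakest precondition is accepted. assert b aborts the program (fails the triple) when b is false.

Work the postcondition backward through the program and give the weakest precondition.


Working backward. After the program, the postcondition not (3*x + 2 >= 3*z and x + 6 != -2) must hold; in canonical form it is not (3*x >= 3*z - 2 and x != -8).
Before x := 3*x - 3*x: not (3*z <= 2)
Before assert z + 9 = -9 or 2*z + 9 = 2*z + z - 1: (z = -18 or z = 10) and (not (3*z <= 2))
Before x := x - 3*x: (z = -18 or z = 10) and (not (3*z <= 2))
Before x := 3*x + 3*z - 7: (z = -18 or z = 10) and (not (3*z <= 2))
Answer: WP = (z = -18 or z = 10) and (not (3*z <= 2))


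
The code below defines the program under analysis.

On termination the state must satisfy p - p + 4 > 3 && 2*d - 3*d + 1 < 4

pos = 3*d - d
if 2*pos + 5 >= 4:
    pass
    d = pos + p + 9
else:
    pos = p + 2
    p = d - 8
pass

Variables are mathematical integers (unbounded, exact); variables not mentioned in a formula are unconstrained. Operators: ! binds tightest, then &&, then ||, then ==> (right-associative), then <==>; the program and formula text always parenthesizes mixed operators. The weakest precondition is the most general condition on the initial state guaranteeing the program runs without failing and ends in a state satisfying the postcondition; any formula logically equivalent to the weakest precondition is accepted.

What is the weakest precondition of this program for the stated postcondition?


Working backward. After the program, the postcondition p - p + 4 > 3 && 2*d - 3*d + 1 < 4 must hold; in canonical form it is d > -3.
Before skip: d > -3
Then branch requires p + pos > -12; else branch requires d > -3.
Before the if: (2*pos >= -1 ==> p + pos > -12) && ((!(2*pos >= -1)) ==> d > -3)
Before pos := 3*d - d: (4*d >= -1 ==> 2*d + p > -12) && ((!(4*d >= -1)) ==> d > -3)
Answer: WP = (4*d >= -1 ==> 2*d + p > -12) && ((!(4*d >= -1)) ==> d > -3)


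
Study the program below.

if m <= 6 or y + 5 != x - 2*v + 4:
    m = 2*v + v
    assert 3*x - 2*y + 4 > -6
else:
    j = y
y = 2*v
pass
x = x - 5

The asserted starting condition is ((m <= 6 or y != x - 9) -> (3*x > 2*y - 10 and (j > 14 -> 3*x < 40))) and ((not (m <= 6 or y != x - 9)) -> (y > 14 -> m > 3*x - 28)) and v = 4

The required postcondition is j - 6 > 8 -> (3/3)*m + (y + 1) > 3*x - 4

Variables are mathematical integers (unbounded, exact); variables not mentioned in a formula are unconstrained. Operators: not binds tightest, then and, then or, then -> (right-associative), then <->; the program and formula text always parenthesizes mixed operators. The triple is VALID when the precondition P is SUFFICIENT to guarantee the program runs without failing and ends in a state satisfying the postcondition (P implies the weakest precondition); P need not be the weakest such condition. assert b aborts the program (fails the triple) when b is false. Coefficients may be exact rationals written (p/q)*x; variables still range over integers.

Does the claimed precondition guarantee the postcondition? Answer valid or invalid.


Working backward. After the program, the postcondition j - 6 > 8 -> (3/3)*m + (y + 1) > 3*x - 4 must hold; in canonical form it is j > 14 -> m + y > 3*x - 5.
Before x := x - 5: j > 14 -> m + y > 3*x - 20
Before skip: j > 14 -> m + y > 3*x - 20
Before y := 2*v: j > 14 -> m + 2*v > 3*x - 20
Then branch requires 3*x > 2*y - 10 and (j > 14 -> 5*v > 3*x - 20); else branch requires y > 14 -> m + 2*v > 3*x - 20.
Before the if: ((m <= 6 or 2*v + y != x - 1) -> (3*x > 2*y - 10 and (j > 14 -> 5*v > 3*x - 20))) and ((not (m <= 6 or 2*v + y != x - 1)) -> (y > 14 -> m + 2*v > 3*x - 20))
The weakest precondition is ((m <= 6 or 2*v + y != x - 1) -> (3*x > 2*y - 10 and (j > 14 -> 5*v > 3*x - 20))) and ((not (m <= 6 or 2*v + y != x - 1)) -> (y > 14 -> m + 2*v > 3*x - 20)).
Check whether ((m <= 6 or y != x - 9) -> (3*x > 2*y - 10 and (j > 14 -> 3*x < 40))) and ((not (m <= 6 or y != x - 9)) -> (y > 14 -> m > 3*x - 28)) and v = 4 implies it.
Every state satisfying the precondition satisfies the weakest precondition: the implication holds.
Answer: valid


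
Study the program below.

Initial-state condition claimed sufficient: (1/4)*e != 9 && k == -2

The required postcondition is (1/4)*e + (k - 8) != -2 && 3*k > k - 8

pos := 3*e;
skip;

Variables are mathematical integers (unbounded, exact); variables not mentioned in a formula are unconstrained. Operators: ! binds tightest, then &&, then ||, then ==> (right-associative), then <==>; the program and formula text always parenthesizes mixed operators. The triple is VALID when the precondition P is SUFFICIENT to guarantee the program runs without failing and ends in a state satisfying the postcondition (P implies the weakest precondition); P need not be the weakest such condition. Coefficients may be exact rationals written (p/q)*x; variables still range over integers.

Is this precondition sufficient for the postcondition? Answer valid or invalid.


Working backward. After the program, the postcondition (1/4)*e + (k - 8) != -2 && 3*k > k - 8 must hold; in canonical form it is (1/4)*e + k != 6 && 2*k > -8.
Before skip: (1/4)*e + k != 6 && 2*k > -8
Before pos := 3*e: (1/4)*e + k != 6 && 2*k > -8
The weakest precondition is (1/4)*e + k != 6 && 2*k > -8.
Check whether (1/4)*e != 9 && k == -2 implies it.
Countermodel: at the initial state e = 32, k = -2, the precondition holds but the weakest precondition fails.
Answer: invalid
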